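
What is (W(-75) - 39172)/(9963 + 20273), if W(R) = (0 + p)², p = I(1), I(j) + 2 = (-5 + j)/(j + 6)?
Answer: -479776/370391 ≈ -1.2953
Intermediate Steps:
I(j) = -2 + (-5 + j)/(6 + j) (I(j) = -2 + (-5 + j)/(j + 6) = -2 + (-5 + j)/(6 + j))
p = -18/7 (p = (-17 - 1*1)/(6 + 1) = (-17 - 1)/7 = (⅐)*(-18) = -18/7 ≈ -2.5714)
W(R) = 324/49 (W(R) = (0 - 18/7)² = (-18/7)² = 324/49)
(W(-75) - 39172)/(9963 + 20273) = (324/49 - 39172)/(9963 + 20273) = -1919104/49/30236 = -1919104/49*1/30236 = -479776/370391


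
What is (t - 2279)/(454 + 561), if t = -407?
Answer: -2686/1015 ≈ -2.6463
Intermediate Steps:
(t - 2279)/(454 + 561) = (-407 - 2279)/(454 + 561) = -2686/1015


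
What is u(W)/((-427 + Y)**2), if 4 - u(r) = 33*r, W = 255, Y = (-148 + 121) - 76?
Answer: -8411/280900 ≈ -0.029943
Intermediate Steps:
Y = -103 (Y = -27 - 76 = -103)
u(r) = 4 - 33*r
u(W)/((-427 + Y)**2) = (4 - 33*255)/((-427 - 103)**2) = (4 - 8415)/((-530)**2) = -8411/280900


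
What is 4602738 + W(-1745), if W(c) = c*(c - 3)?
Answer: 7652998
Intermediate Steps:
W(c) = c*(-3 + c)
4602738 + W(-1745) = 4602738 - 1745*(-3 - 1745) = 4602738 - 1745*(-1748) = 4602738 + 3050260 = 7652998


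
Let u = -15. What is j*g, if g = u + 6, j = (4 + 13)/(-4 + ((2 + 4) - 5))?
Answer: 51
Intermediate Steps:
j = -17/3 (j = 17/(-4 + (6 - 5)) = 17/(-4 + 1) = 17/(-3) = 17*(-1/3) = -17/3 ≈ -5.6667)
g = -9 (g = -15 + 6 = -9)
j*g = -17/3*(-9) = 51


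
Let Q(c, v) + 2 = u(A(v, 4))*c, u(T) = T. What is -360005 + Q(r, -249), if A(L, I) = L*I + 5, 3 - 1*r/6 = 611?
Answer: 3255161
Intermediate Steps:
r = -3648 (r = 18 - 6*611 = 18 - 3666 = -3648)
A(L, I) = 5 + I*L (A(L, I) = I*L + 5 = 5 + I*L)
Q(c, v) = -2 + c*(5 + 4*v) (Q(c, v) = -2 + (5 + 4*v)*c = -2 + c*(5 + 4*v))
-360005 + Q(r, -249) = -360005 + (-2 - 3648*(5 + 4*(-249))) = -360005 + (-2 - 3648*(5 - 996)) = -360005 + (-2 - 3648*(-991)) = -360005 + (-2 + 3615168) = -360005 + 3615166 = 3255161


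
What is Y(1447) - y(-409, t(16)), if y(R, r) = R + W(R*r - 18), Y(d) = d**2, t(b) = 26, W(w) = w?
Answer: 2104870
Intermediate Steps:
y(R, r) = -18 + R + R*r (y(R, r) = R + (R*r - 18) = R + (-18 + R*r) = -18 + R + R*r)
Y(1447) - y(-409, t(16)) = 1447**2 - (-18 - 409 - 409*26) = 2093809 - (-18 - 409 - 10634) = 2093809 - 1*(-11061) = 2093809 + 11061 = 2104870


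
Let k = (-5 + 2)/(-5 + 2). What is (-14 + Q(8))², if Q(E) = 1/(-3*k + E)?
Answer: 4761/25 ≈ 190.44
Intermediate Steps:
k = 1 (k = -3/(-3) = -3*(-⅓) = 1)
Q(E) = 1/(-3 + E) (Q(E) = 1/(-3*1 + E) = 1/(-3 + E))
(-14 + Q(8))² = (-14 + 1/(-3 + 8))² = (-14 + 1/5)² = (-14 + ⅕)² = (-69/5)² = 4761/25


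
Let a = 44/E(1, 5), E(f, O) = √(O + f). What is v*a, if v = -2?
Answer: -44*√6/3 ≈ -35.926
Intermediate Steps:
a = 22*√6/3 (a = 44/(√(5 + 1)) = 44/(√6) = 44*(√6/6) = 22*√6/3 ≈ 17.963)
v*a = -44*√6/3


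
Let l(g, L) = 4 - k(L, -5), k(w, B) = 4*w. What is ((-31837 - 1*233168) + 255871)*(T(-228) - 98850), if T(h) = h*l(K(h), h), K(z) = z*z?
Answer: 2810513532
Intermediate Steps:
K(z) = z**2
l(g, L) = 4 - 4*L
T(h) = h*(4 - 4*h)
((-31837 - 1*233168) + 255871)*(T(-228) - 98850) = ((-31837 - 1*233168) + 255871)*(4*(-228)*(1 - 1*(-228)) - 98850) = ((-31837 - 233168) + 255871)*(4*(-228)*(1 + 228) - 98850) = (-265005 + 255871)*(4*(-228)*229 - 98850) = -9134*(-208848 - 98850) = -9134*(-307698) = 2810513532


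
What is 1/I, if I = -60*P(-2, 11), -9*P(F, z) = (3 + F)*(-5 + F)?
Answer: -3/140 ≈ -0.021429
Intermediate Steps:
P(F, z) = -(-5 + F)*(3 + F)/9 (P(F, z) = -(3 + F)*(-5 + F)/9 = -(-5 + F)*(3 + F)/9)
I = -140/3 (I = -60*(5/3 - ⅑*(-2)² + (2/9)*(-2)) = -60*(5/3 - ⅑*4 - 4/9) = -60*(5/3 - 4/9 - 4/9) = -60*7/9 = -140/3 ≈ -46.667)
1/I = 1/(-140/3) = -3/140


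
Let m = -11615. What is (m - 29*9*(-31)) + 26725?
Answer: 23201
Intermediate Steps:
(m - 29*9*(-31)) + 26725 = (-11615 - 29*9*(-31)) + 26725 = (-11615 - 261*(-31)) + 26725 = (-11615 + 8091) + 26725 = -3524 + 26725 = 23201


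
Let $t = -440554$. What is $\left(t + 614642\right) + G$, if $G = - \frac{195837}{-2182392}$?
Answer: $\frac{126642818111}{727464} \approx 1.7409 \cdot 10^{5}$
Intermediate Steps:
$G = \frac{65279}{727464}$ ($G = \left(-195837\right) \left(- \frac{1}{2182392}\right) = \frac{65279}{727464} \approx 0.089735$)
$\left(t + 614642\right) + G = \left(-440554 + 614642\right) + \frac{65279}{727464} = 174088 + \frac{65279}{727464} = \frac{126642818111}{727464}$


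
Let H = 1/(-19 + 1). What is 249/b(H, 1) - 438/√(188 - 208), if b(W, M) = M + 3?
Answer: 249/4 + 219*I*√5/5 ≈ 62.25 + 97.94*I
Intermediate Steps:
H = -1/18 (H = 1/(-18) = -1/18 ≈ -0.055556)
b(W, M) = 3 + M
249/b(H, 1) - 438/√(188 - 208) = 249/(3 + 1) - 438/√(188 - 208) = 249/4 - 438*(-I*√5/10) = 249*(¼) - 438*(-I*√5/10) = 249/4 - (-219)*I*√5/5 = 249/4 + 219*I*√5/5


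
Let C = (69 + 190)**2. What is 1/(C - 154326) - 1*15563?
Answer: -1357793936/87245 ≈ -15563.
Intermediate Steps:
C = 67081 (C = 259**2 = 67081)
1/(C - 154326) - 1*15563 = 1/(67081 - 154326) - 1*15563 = 1/(-87245) - 15563 = -1/87245 - 15563 = -1357793936/87245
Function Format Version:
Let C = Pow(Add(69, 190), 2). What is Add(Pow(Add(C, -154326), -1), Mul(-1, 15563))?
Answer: Rational(-1357793936, 87245) ≈ -15563.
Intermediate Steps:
C = 67081 (C = Pow(259, 2) = 67081)
Add(Pow(Add(C, -154326), -1), Mul(-1, 15563)) = Add(Pow(Add(67081, -154326), -1), Mul(-1, 15563)) = Add(Pow(-87245, -1), -15563) = Add(Rational(-1, 87245), -15563) = Rational(-1357793936, 87245)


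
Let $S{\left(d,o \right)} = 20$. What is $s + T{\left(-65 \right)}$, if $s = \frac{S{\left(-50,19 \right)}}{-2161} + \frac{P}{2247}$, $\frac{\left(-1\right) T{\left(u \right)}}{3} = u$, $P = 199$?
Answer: $\frac{947259664}{4855767} \approx 195.08$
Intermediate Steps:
$T{\left(u \right)} = - 3 u$
$s = \frac{385099}{4855767}$ ($s = \frac{20}{-2161} + \frac{199}{2247} = 20 \left(- \frac{1}{2161}\right) + 199 \cdot \frac{1}{2247} = - \frac{20}{2161} + \frac{199}{2247} = \frac{385099}{4855767} \approx 0.079308$)
$s + T{\left(-65 \right)} = \frac{385099}{4855767} - -195 = \frac{385099}{4855767} + 195 = \frac{947259664}{4855767}$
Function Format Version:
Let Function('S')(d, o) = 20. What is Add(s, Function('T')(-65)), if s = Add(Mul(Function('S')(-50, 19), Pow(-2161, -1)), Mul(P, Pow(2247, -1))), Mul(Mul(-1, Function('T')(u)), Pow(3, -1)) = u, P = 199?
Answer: Rational(947259664, 4855767) ≈ 195.08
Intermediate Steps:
Function('T')(u) = Mul(-3, u)
s = Rational(385099, 4855767) (s = Add(Mul(20, Pow(-2161, -1)), Mul(199, Pow(2247, -1))) = Add(Mul(20, Rational(-1, 2161)), Mul(199, Rational(1, 2247))) = Add(Rational(-20, 2161), Rational(199, 2247)) = Rational(385099, 4855767) ≈ 0.079308)
Add(s, Function('T')(-65)) = Add(Rational(385099, 4855767), Mul(-3, -65)) = Add(Rational(385099, 4855767), 195) = Rational(947259664, 4855767)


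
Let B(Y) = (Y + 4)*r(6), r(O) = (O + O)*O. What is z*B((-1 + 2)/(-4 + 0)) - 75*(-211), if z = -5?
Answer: 14475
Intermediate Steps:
r(O) = 2*O² (r(O) = (2*O)*O = 2*O²)
B(Y) = 288 + 72*Y (B(Y) = (Y + 4)*(2*6²) = (4 + Y)*(2*36) = (4 + Y)*72 = 288 + 72*Y)
z*B((-1 + 2)/(-4 + 0)) - 75*(-211) = -5*(288 + 72*((-1 + 2)/(-4 + 0))) - 75*(-211) = -5*(288 + 72*(1/(-4))) + 15825 = -5*(288 + 72*(1*(-¼))) + 15825 = -5*(288 + 72*(-¼)) + 15825 = -5*(288 - 18) + 15825 = -5*270 + 15825 = -1350 + 15825 = 14475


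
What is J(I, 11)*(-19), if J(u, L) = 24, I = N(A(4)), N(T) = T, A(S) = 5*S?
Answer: -456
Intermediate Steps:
I = 20 (I = 5*4 = 20)
J(I, 11)*(-19) = 24*(-19) = -456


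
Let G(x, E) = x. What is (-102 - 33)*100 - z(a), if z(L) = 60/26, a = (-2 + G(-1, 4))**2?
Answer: -175530/13 ≈ -13502.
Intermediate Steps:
a = 9 (a = (-2 - 1)**2 = (-3)**2 = 9)
z(L) = 30/13 (z(L) = 60*(1/26) = 30/13)
(-102 - 33)*100 - z(a) = (-102 - 33)*100 - 1*30/13 = -135*100 - 30/13 = -13500 - 30/13 = -175530/13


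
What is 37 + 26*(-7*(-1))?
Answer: 219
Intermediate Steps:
37 + 26*(-7*(-1)) = 37 + 26*7 = 37 + 182 = 219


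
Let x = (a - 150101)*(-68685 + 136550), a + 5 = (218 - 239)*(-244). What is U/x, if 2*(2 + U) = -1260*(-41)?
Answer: -12914/4919601715 ≈ -2.6250e-6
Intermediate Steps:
a = 5119 (a = -5 + (218 - 239)*(-244) = -5 - 21*(-244) = -5 + 5124 = 5119)
x = -9839203430 (x = (5119 - 150101)*(-68685 + 136550) = -144982*67865 = -9839203430)
U = 25828 (U = -2 + (-1260*(-41))/2 = -2 + (½)*51660 = -2 + 25830 = 25828)
U/x = 25828/(-9839203430) = 25828*(-1/9839203430) = -12914/4919601715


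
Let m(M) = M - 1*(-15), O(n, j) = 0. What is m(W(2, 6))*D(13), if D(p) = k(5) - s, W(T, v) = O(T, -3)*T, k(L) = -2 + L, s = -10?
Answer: 195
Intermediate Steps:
W(T, v) = 0 (W(T, v) = 0*T = 0)
m(M) = 15 + M (m(M) = M + 15 = 15 + M)
D(p) = 13 (D(p) = (-2 + 5) - 1*(-10) = 3 + 10 = 13)
m(W(2, 6))*D(13) = (15 + 0)*13 = 15*13 = 195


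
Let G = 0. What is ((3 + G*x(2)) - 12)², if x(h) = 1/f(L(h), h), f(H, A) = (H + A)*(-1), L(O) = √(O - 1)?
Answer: 81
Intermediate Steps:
L(O) = √(-1 + O)
f(H, A) = -A - H (f(H, A) = (A + H)*(-1) = -A - H)
x(h) = 1/(-h - √(-1 + h))
((3 + G*x(2)) - 12)² = ((3 + 0*(-1/(2 + √(-1 + 2)))) - 12)² = ((3 + 0*(-1/(2 + √1))) - 12)² = ((3 + 0*(-1/(2 + 1))) - 12)² = ((3 + 0*(-1/3)) - 12)² = ((3 + 0*(-1*⅓)) - 12)² = ((3 + 0*(-⅓)) - 12)² = ((3 + 0) - 12)² = (3 - 12)² = (-9)² = 81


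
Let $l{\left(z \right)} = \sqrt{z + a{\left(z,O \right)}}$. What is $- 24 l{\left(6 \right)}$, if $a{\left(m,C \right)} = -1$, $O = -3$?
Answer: $- 24 \sqrt{5} \approx -53.666$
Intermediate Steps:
$l{\left(z \right)} = \sqrt{-1 + z}$ ($l{\left(z \right)} = \sqrt{z - 1} = \sqrt{-1 + z}$)
$- 24 l{\left(6 \right)} = - 24 \sqrt{-1 + 6} = - 24 \sqrt{5}$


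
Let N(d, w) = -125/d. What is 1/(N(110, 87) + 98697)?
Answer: 22/2171309 ≈ 1.0132e-5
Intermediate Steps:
1/(N(110, 87) + 98697) = 1/(-125/110 + 98697) = 1/(-125*1/110 + 98697) = 1/(-25/22 + 98697) = 1/(2171309/22) = 22/2171309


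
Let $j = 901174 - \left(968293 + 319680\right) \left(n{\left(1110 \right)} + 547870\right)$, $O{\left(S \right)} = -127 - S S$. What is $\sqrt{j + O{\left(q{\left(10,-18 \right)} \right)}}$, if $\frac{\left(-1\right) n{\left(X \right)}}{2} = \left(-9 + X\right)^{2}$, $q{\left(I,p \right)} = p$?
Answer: $\sqrt{2416923450359} \approx 1.5546 \cdot 10^{6}$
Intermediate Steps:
$n{\left(X \right)} = - 2 \left(-9 + X\right)^{2}$
$O{\left(S \right)} = -127 - S^{2}$
$j = 2416923450810$ ($j = 901174 - \left(968293 + 319680\right) \left(- 2 \left(-9 + 1110\right)^{2} + 547870\right) = 901174 - 1287973 \left(- 2 \cdot 1101^{2} + 547870\right) = 901174 - 1287973 \left(\left(-2\right) 1212201 + 547870\right) = 901174 - 1287973 \left(-2424402 + 547870\right) = 901174 - 1287973 \left(-1876532\right) = 901174 - -2416922549636 = 901174 + 2416922549636 = 2416923450810$)
$\sqrt{j + O{\left(q{\left(10,-18 \right)} \right)}} = \sqrt{2416923450810 - 451} = \sqrt{2416923450359}$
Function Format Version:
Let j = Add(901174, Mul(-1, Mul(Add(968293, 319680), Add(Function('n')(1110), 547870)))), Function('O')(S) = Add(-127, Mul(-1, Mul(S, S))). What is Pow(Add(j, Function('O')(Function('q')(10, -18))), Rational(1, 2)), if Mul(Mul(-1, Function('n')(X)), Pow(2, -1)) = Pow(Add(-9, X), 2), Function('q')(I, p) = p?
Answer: Pow(2416923450359, Rational(1, 2)) ≈ 1.5546e+6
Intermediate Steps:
Function('n')(X) = Mul(-2, Pow(Add(-9, X), 2))
Function('O')(S) = Add(-127, Mul(-1, Pow(S, 2)))
j = 2416923450810 (j = Add(901174, Mul(-1, Mul(Add(968293, 319680), Add(Mul(-2, Pow(Add(-9, 1110), 2)), 547870)))) = Add(901174, Mul(-1, Mul(1287973, Add(Mul(-2, Pow(1101, 2)), 547870)))) = Add(901174, Mul(-1, Mul(1287973, Add(Mul(-2, 1212201), 547870)))) = Add(901174, Mul(-1, Mul(1287973, Add(-2424402, 547870)))) = Add(901174, Mul(-1, Mul(1287973, -1876532))) = Add(901174, Mul(-1, -2416922549636)) = Add(901174, 2416922549636) = 2416923450810)
Pow(Add(j, Function('O')(Function('q')(10, -18))), Rational(1, 2)) = Pow(Add(2416923450810, Add(-127, Mul(-1, Pow(-18, 2)))), Rational(1, 2)) = Pow(Add(2416923450810, Add(-127, Mul(-1, 324))), Rational(1, 2)) = Pow(Add(2416923450810, Add(-127, -324)), Rational(1, 2)) = Pow(Add(2416923450810, -451), Rational(1, 2)) = Pow(2416923450359, Rational(1, 2))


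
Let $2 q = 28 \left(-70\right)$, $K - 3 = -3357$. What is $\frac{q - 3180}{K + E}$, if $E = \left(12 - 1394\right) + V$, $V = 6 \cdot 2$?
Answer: $\frac{1040}{1181} \approx 0.88061$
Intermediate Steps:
$K = -3354$ ($K = 3 - 3357 = -3354$)
$V = 12$
$E = -1370$ ($E = \left(12 - 1394\right) + 12 = -1382 + 12 = -1370$)
$q = -980$ ($q = \frac{28 \left(-70\right)}{2} = \frac{1}{2} \left(-1960\right) = -980$)
$\frac{q - 3180}{K + E} = \frac{-980 - 3180}{-3354 - 1370} = - \frac{4160}{-4724} = \left(-4160\right) \left(- \frac{1}{4724}\right) = \frac{1040}{1181}$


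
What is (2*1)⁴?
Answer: 16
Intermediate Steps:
(2*1)⁴ = 2⁴ = 16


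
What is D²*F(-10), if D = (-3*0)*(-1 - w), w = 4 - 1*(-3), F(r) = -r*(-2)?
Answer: 0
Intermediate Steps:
F(r) = 2*r
w = 7 (w = 4 + 3 = 7)
D = 0 (D = (-3*0)*(-1 - 1*7) = 0*(-1 - 7) = 0*(-8) = 0)
D²*F(-10) = 0²*(2*(-10)) = 0*(-20) = 0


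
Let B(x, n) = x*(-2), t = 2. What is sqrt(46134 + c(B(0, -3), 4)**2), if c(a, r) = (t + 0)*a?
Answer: 3*sqrt(5126) ≈ 214.79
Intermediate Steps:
B(x, n) = -2*x
c(a, r) = 2*a (c(a, r) = (2 + 0)*a = 2*a)
sqrt(46134 + c(B(0, -3), 4)**2) = sqrt(46134 + (2*(-2*0))**2) = sqrt(46134 + (2*0)**2) = sqrt(46134 + 0**2) = sqrt(46134 + 0) = sqrt(46134) = 3*sqrt(5126)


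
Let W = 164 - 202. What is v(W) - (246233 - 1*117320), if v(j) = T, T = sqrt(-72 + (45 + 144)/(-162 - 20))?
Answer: -128913 + 3*I*sqrt(5486)/26 ≈ -1.2891e+5 + 8.5462*I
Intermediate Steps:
W = -38
T = 3*I*sqrt(5486)/26 (T = sqrt(-72 + 189/(-182)) = sqrt(-72 + 189*(-1/182)) = sqrt(-72 - 27/26) = sqrt(-1899/26) = 3*I*sqrt(5486)/26 ≈ 8.5462*I)
v(j) = 3*I*sqrt(5486)/26
v(W) - (246233 - 1*117320) = 3*I*sqrt(5486)/26 - (246233 - 1*117320) = 3*I*sqrt(5486)/26 - (246233 - 117320) = 3*I*sqrt(5486)/26 - 1*128913 = 3*I*sqrt(5486)/26 - 128913 = -128913 + 3*I*sqrt(5486)/26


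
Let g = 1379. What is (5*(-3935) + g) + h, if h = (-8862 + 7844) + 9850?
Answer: -9464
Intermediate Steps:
h = 8832 (h = -1018 + 9850 = 8832)
(5*(-3935) + g) + h = (5*(-3935) + 1379) + 8832 = (-19675 + 1379) + 8832 = -18296 + 8832 = -9464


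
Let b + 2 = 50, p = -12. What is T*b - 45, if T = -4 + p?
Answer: -813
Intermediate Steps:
b = 48 (b = -2 + 50 = 48)
T = -16 (T = -4 - 12 = -16)
T*b - 45 = -16*48 - 45 = -768 - 45 = -813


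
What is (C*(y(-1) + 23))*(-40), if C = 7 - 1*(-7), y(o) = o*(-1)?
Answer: -13440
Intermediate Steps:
y(o) = -o
C = 14 (C = 7 + 7 = 14)
(C*(y(-1) + 23))*(-40) = (14*(-1*(-1) + 23))*(-40) = (14*(1 + 23))*(-40) = (14*24)*(-40) = 336*(-40) = -13440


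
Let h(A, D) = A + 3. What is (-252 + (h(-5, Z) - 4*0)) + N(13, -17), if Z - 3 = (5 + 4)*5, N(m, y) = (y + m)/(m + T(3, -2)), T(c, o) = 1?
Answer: -1780/7 ≈ -254.29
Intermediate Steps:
N(m, y) = (m + y)/(1 + m) (N(m, y) = (y + m)/(m + 1) = (m + y)/(1 + m))
Z = 48 (Z = 3 + (5 + 4)*5 = 3 + 9*5 = 3 + 45 = 48)
h(A, D) = 3 + A
(-252 + (h(-5, Z) - 4*0)) + N(13, -17) = (-252 + ((3 - 5) - 4*0)) + (13 - 17)/(1 + 13) = (-252 + (-2 + 0)) - 4/14 = (-252 - 2) + (1/14)*(-4) = -254 - 2/7 = -1780/7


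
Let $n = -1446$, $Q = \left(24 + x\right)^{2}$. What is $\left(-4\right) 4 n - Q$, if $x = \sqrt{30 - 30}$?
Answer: $22560$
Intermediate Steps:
$x = 0$ ($x = \sqrt{0} = 0$)
$Q = 576$ ($Q = \left(24 + 0\right)^{2} = 24^{2} = 576$)
$\left(-4\right) 4 n - Q = \left(-4\right) 4 \left(-1446\right) - 576 = \left(-16\right) \left(-1446\right) - 576 = 23136 - 576 = 22560$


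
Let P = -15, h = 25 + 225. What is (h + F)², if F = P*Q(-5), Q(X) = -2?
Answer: 78400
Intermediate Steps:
h = 250
F = 30 (F = -15*(-2) = 30)
(h + F)² = (250 + 30)² = 280² = 78400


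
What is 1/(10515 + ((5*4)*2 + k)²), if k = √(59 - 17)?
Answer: 12157/147523849 - 80*√42/147523849 ≈ 7.8893e-5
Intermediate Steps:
k = √42 ≈ 6.4807
1/(10515 + ((5*4)*2 + k)²) = 1/(10515 + ((5*4)*2 + √42)²) = 1/(10515 + (20*2 + √42)²) = 1/(10515 + (40 + √42)²)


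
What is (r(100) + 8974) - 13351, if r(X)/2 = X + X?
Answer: -3977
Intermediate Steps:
r(X) = 4*X (r(X) = 2*(X + X) = 2*(2*X) = 4*X)
(r(100) + 8974) - 13351 = (4*100 + 8974) - 13351 = (400 + 8974) - 13351 = 9374 - 13351 = -3977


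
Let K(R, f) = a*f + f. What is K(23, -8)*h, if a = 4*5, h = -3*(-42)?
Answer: -21168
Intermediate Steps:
h = 126
a = 20
K(R, f) = 21*f (K(R, f) = 20*f + f = 21*f)
K(23, -8)*h = (21*(-8))*126 = -168*126 = -21168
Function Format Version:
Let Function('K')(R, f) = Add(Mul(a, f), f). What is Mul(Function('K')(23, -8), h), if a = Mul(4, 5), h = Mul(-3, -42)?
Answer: -21168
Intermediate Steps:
h = 126
a = 20
Function('K')(R, f) = Mul(21, f) (Function('K')(R, f) = Add(Mul(20, f), f) = Mul(21, f))
Mul(Function('K')(23, -8), h) = Mul(Mul(21, -8), 126) = Mul(-168, 126) = -21168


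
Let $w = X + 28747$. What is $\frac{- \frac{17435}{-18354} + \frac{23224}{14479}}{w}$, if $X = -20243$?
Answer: $\frac{678694661}{2259917301264} \approx 0.00030032$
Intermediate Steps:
$w = 8504$ ($w = -20243 + 28747 = 8504$)
$\frac{- \frac{17435}{-18354} + \frac{23224}{14479}}{w} = \frac{- \frac{17435}{-18354} + \frac{23224}{14479}}{8504} = \left(\left(-17435\right) \left(- \frac{1}{18354}\right) + 23224 \cdot \frac{1}{14479}\right) \frac{1}{8504} = \left(\frac{17435}{18354} + \frac{23224}{14479}\right) \frac{1}{8504} = \frac{678694661}{265747566} \cdot \frac{1}{8504} = \frac{678694661}{2259917301264}$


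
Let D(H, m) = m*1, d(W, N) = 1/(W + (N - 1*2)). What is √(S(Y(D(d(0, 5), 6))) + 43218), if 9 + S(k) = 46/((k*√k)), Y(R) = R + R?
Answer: √(1555524 + 23*√3)/6 ≈ 207.87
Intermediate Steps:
d(W, N) = 1/(-2 + N + W) (d(W, N) = 1/(W + (N - 2)) = 1/(W + (-2 + N)) = 1/(-2 + N + W))
D(H, m) = m
Y(R) = 2*R
S(k) = -9 + 46/k^(3/2) (S(k) = -9 + 46/((k*√k)) = -9 + 46/(k^(3/2)) = -9 + 46/k^(3/2))
√(S(Y(D(d(0, 5), 6))) + 43218) = √((-9 + 46/(2*6)^(3/2)) + 43218) = √((-9 + 46/12^(3/2)) + 43218) = √((-9 + 46*(√3/72)) + 43218) = √((-9 + 23*√3/36) + 43218) = √(43209 + 23*√3/36)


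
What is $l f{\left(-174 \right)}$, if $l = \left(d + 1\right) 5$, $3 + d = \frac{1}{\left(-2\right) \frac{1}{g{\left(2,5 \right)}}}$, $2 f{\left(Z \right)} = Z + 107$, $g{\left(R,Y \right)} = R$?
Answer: $\frac{1005}{2} \approx 502.5$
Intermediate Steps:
$f{\left(Z \right)} = \frac{107}{2} + \frac{Z}{2}$ ($f{\left(Z \right)} = \frac{Z + 107}{2} = \frac{107 + Z}{2} = \frac{107}{2} + \frac{Z}{2}$)
$d = -4$ ($d = -3 + \frac{1}{\left(-2\right) \frac{1}{2}} = -3 + \frac{1}{-1} = -3 - 1 = -4$)
$l = -15$ ($l = \left(-4 + 1\right) 5 = \left(-3\right) 5 = -15$)
$l f{\left(-174 \right)} = - 15 \left(\frac{107}{2} + \frac{1}{2} \left(-174\right)\right) = - 15 \left(\frac{107}{2} - 87\right) = \left(-15\right) \left(- \frac{67}{2}\right) = \frac{1005}{2}$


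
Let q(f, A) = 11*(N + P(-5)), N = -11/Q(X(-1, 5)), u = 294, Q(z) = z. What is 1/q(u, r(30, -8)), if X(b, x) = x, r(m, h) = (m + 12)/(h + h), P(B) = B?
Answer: -5/396 ≈ -0.012626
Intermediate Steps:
r(m, h) = (12 + m)/(2*h) (r(m, h) = (12 + m)/((2*h)) = (12 + m)*(1/(2*h)) = (12 + m)/(2*h))
N = -11/5 ≈ -2.2000
q(f, A) = -396/5 (q(f, A) = 11*(-11/5 - 5) = 11*(-36/5) = -396/5)
1/q(u, r(30, -8)) = 1/(-396/5) = -5/396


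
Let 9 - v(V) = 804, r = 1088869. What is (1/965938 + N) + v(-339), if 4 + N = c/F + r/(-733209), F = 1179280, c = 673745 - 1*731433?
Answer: -20894104867388801993/26100209517385305 ≈ -800.53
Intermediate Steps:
c = -57688 (c = 673745 - 731433 = -57688)
v(V) = -795 (v(V) = 9 - 1*804 = 9 - 804 = -795)
N = -598126704149/108082338690 (N = -4 + (-57688/1179280 + 1088869/(-733209)) = -4 + (-57688*1/1179280 + 1088869*(-1/733209)) = -4 + (-7211/147410 - 1088869/733209) = -4 - 165797349389/108082338690 = -598126704149/108082338690 ≈ -5.5340)
(1/965938 + N) + v(-339) = (1/965938 - 598126704149/108082338690) - 795 = -144438301067484518/26100209517385305 - 795 = -20894104867388801993/26100209517385305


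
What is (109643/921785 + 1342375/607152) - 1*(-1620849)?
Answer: 907131500591271791/559663606320 ≈ 1.6209e+6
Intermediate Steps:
(109643/921785 + 1342375/607152) - 1*(-1620849) = (109643*(1/921785) + 1342375*(1/607152)) + 1620849 = (109643/921785 + 1342375/607152) + 1620849 = 1303951106111/559663606320 + 1620849 = 907131500591271791/559663606320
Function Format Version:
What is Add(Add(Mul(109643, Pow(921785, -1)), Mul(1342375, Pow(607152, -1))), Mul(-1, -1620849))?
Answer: Rational(907131500591271791, 559663606320) ≈ 1.6209e+6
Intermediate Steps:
Add(Add(Mul(109643, Pow(921785, -1)), Mul(1342375, Pow(607152, -1))), Mul(-1, -1620849)) = Add(Add(Mul(109643, Rational(1, 921785)), Mul(1342375, Rational(1, 607152))), 1620849) = Add(Add(Rational(109643, 921785), Rational(1342375, 607152)), 1620849) = Add(Rational(1303951106111, 559663606320), 1620849) = Rational(907131500591271791, 559663606320)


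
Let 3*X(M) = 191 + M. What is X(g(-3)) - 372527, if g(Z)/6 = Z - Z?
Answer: -1117390/3 ≈ -3.7246e+5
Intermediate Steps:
g(Z) = 0 (g(Z) = 6*(Z - Z) = 6*0 = 0)
X(M) = 191/3 + M/3 (X(M) = (191 + M)/3 = 191/3 + M/3)
X(g(-3)) - 372527 = (191/3 + (⅓)*0) - 372527 = (191/3 + 0) - 372527 = 191/3 - 372527 = -1117390/3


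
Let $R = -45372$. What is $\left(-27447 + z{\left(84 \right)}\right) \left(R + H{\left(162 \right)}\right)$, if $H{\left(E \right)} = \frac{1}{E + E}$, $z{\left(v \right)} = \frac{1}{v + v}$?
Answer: $\frac{67785526547065}{54432} \approx 1.2453 \cdot 10^{9}$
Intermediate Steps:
$z{\left(v \right)} = \frac{1}{2 v}$
$H{\left(E \right)} = \frac{1}{2 E}$
$\left(-27447 + z{\left(84 \right)}\right) \left(R + H{\left(162 \right)}\right) = \left(-27447 + \frac{1}{2 \cdot 84}\right) \left(-45372 + \frac{1}{2 \cdot 162}\right) = \left(-27447 + \frac{1}{2} \cdot \frac{1}{84}\right) \left(-45372 + \frac{1}{2} \cdot \frac{1}{162}\right) = \left(-27447 + \frac{1}{168}\right) \left(-45372 + \frac{1}{324}\right) = \left(- \frac{4611095}{168}\right) \left(- \frac{14700527}{324}\right) = \frac{67785526547065}{54432}$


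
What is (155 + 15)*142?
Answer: 24140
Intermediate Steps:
(155 + 15)*142 = 170*142 = 24140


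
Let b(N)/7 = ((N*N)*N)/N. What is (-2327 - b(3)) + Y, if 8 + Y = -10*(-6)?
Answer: -2338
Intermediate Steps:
b(N) = 7*N² (b(N) = 7*(((N*N)*N)/N) = 7*((N²*N)/N) = 7*(N³/N) = 7*N²)
Y = 52 (Y = -8 - 10*(-6) = -8 + 60 = 52)
(-2327 - b(3)) + Y = (-2327 - 7*3²) + 52 = (-2327 - 7*9) + 52 = (-2327 - 1*63) + 52 = (-2327 - 63) + 52 = -2390 + 52 = -2338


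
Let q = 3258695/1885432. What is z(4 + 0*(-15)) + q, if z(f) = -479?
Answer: -899863233/1885432 ≈ -477.27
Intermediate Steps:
q = 3258695/1885432 (q = 3258695*(1/1885432) = 3258695/1885432 ≈ 1.7284)
z(4 + 0*(-15)) + q = -479 + 3258695/1885432 = -899863233/1885432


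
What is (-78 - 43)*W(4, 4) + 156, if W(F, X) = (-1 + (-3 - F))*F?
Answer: 4028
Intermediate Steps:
W(F, X) = F*(-4 - F) (W(F, X) = (-4 - F)*F = F*(-4 - F))
(-78 - 43)*W(4, 4) + 156 = (-78 - 43)*(-1*4*(4 + 4)) + 156 = -(-121)*4*8 + 156 = -121*(-32) + 156 = 3872 + 156 = 4028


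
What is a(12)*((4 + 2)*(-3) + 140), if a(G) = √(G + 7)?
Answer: 122*√19 ≈ 531.79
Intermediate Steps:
a(G) = √(7 + G)
a(12)*((4 + 2)*(-3) + 140) = √(7 + 12)*((4 + 2)*(-3) + 140) = √19*(6*(-3) + 140) = √19*(-18 + 140) = √19*122 = 122*√19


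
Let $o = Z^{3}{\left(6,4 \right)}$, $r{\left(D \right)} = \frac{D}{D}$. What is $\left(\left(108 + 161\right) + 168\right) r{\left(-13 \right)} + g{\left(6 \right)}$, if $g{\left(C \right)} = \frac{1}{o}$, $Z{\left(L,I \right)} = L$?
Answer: $\frac{94393}{216} \approx 437.0$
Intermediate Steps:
$r{\left(D \right)} = 1$
$o = 216$ ($o = 6^{3} = 216$)
$g{\left(C \right)} = \frac{1}{216}$
$\left(\left(108 + 161\right) + 168\right) r{\left(-13 \right)} + g{\left(6 \right)} = \left(\left(108 + 161\right) + 168\right) 1 + \frac{1}{216} = \left(269 + 168\right) 1 + \frac{1}{216} = 437 \cdot 1 + \frac{1}{216} = 437 + \frac{1}{216} = \frac{94393}{216}$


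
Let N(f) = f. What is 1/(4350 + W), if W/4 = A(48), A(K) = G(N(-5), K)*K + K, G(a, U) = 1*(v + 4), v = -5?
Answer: 1/4350 ≈ 0.00022989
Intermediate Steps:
G(a, U) = -1 (G(a, U) = 1*(-5 + 4) = 1*(-1) = -1)
A(K) = 0 (A(K) = -K + K = 0)
W = 0 (W = 4*0 = 0)
1/(4350 + W) = 1/(4350 + 0) = 1/4350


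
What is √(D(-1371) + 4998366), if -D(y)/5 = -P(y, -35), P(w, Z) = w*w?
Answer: 3*√1599619 ≈ 3794.3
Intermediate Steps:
P(w, Z) = w²
D(y) = 5*y² (D(y) = -(-5)*y² = 5*y²)
√(D(-1371) + 4998366) = √(5*(-1371)² + 4998366) = √(5*1879641 + 4998366) = √(9398205 + 4998366) = √14396571 = 3*√1599619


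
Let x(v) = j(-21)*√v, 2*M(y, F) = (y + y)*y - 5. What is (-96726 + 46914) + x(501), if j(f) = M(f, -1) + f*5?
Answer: -49812 + 667*√501/2 ≈ -42347.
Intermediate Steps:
M(y, F) = -5/2 + y² (M(y, F) = ((y + y)*y - 5)/2 = ((2*y)*y - 5)/2 = (2*y² - 5)/2 = (-5 + 2*y²)/2 = -5/2 + y²)
j(f) = -5/2 + f² + 5*f (j(f) = (-5/2 + f²) + f*5 = (-5/2 + f²) + 5*f = -5/2 + f² + 5*f)
x(v) = 667*√v/2 (x(v) = (-5/2 + (-21)² + 5*(-21))*√v = (-5/2 + 441 - 105)*√v = 667*√v/2)
(-96726 + 46914) + x(501) = (-96726 + 46914) + 667*√501/2 = -49812 + 667*√501/2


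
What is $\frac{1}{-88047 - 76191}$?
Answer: $- \frac{1}{164238} \approx -6.0887 \cdot 10^{-6}$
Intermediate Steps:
$\frac{1}{-88047 - 76191} = \frac{1}{-164238} = - \frac{1}{164238}$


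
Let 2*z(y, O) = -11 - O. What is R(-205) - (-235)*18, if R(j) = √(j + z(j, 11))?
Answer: 4230 + 6*I*√6 ≈ 4230.0 + 14.697*I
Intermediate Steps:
z(y, O) = -11/2 - O/2 (z(y, O) = (-11 - O)/2 = -11/2 - O/2)
R(j) = √(-11 + j) (R(j) = √(j + (-11/2 - ½*11)) = √(j + (-11/2 - 11/2)) = √(j - 11) = √(-11 + j))
R(-205) - (-235)*18 = √(-11 - 205) - (-235)*18 = √(-216) - 1*(-4230) = 6*I*√6 + 4230 = 4230 + 6*I*√6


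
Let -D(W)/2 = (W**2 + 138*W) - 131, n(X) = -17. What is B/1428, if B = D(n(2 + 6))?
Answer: 1094/357 ≈ 3.0644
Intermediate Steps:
D(W) = 262 - 276*W - 2*W**2 (D(W) = -2*((W**2 + 138*W) - 131) = -2*(-131 + W**2 + 138*W) = 262 - 276*W - 2*W**2)
B = 4376 (B = 262 - 276*(-17) - 2*(-17)**2 = 262 + 4692 - 2*289 = 262 + 4692 - 578 = 4376)
B/1428 = 4376/1428 = 4376*(1/1428) = 1094/357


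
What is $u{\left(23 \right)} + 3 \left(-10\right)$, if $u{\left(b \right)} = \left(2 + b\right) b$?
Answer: $545$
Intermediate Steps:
$u{\left(b \right)} = b \left(2 + b\right)$
$u{\left(23 \right)} + 3 \left(-10\right) = 23 \left(2 + 23\right) + 3 \left(-10\right) = 23 \cdot 25 - 30 = 575 - 30 = 545$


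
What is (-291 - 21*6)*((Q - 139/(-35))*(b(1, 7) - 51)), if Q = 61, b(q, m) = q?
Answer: 9482580/7 ≈ 1.3547e+6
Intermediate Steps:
(-291 - 21*6)*((Q - 139/(-35))*(b(1, 7) - 51)) = (-291 - 21*6)*((61 - 139/(-35))*(1 - 51)) = (-291 - 126)*((61 - 139*(-1/35))*(-50)) = -417*(61 + 139/35)*(-50) = -948258*(-50)/35 = -417*(-22740/7) = 9482580/7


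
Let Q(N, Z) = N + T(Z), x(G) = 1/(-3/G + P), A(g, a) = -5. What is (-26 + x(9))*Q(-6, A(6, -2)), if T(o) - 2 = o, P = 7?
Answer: 4653/20 ≈ 232.65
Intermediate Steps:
T(o) = 2 + o
x(G) = 1/(7 - 3/G) (x(G) = 1/(-3/G + 7) = 1/(7 - 3/G))
Q(N, Z) = 2 + N + Z (Q(N, Z) = N + (2 + Z) = 2 + N + Z)
(-26 + x(9))*Q(-6, A(6, -2)) = (-26 + 9/(-3 + 7*9))*(2 - 6 - 5) = (-26 + 9/(-3 + 63))*(-9) = (-26 + 9/60)*(-9) = (-26 + 9*(1/60))*(-9) = (-26 + 3/20)*(-9) = -517/20*(-9) = 4653/20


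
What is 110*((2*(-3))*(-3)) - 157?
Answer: 1823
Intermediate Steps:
110*((2*(-3))*(-3)) - 157 = 110*(-6*(-3)) - 157 = 110*18 - 157 = 1980 - 157 = 1823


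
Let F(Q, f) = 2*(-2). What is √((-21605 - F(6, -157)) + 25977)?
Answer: 2*√1094 ≈ 66.151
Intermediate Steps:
F(Q, f) = -4
√((-21605 - F(6, -157)) + 25977) = √((-21605 - 1*(-4)) + 25977) = √((-21605 + 4) + 25977) = √(-21601 + 25977) = √4376 = 2*√1094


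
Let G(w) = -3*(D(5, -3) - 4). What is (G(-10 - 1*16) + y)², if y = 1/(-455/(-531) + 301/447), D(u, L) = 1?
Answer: 1366016300289/14658429184 ≈ 93.190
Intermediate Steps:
y = 79119/121072 (y = 1/(-455*(-1/531) + 301*(1/447)) = 1/(455/531 + 301/447) = 1/(121072/79119) = 79119/121072 ≈ 0.65349)
G(w) = 9 (G(w) = -3*(1 - 4) = -3*(-3) = 9)
(G(-10 - 1*16) + y)² = (9 + 79119/121072)² = (1168767/121072)² = 1366016300289/14658429184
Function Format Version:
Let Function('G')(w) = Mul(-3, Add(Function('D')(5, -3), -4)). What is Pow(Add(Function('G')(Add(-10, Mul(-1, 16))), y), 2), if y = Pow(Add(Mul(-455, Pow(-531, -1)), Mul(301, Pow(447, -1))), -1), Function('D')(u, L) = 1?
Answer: Rational(1366016300289, 14658429184) ≈ 93.190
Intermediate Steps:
y = Rational(79119, 121072) (y = Pow(Add(Mul(-455, Rational(-1, 531)), Mul(301, Rational(1, 447))), -1) = Pow(Add(Rational(455, 531), Rational(301, 447)), -1) = Pow(Rational(121072, 79119), -1) = Rational(79119, 121072) ≈ 0.65349)
Function('G')(w) = 9 (Function('G')(w) = Mul(-3, Add(1, -4)) = Mul(-3, -3) = 9)
Pow(Add(Function('G')(Add(-10, Mul(-1, 16))), y), 2) = Pow(Add(9, Rational(79119, 121072)), 2) = Pow(Rational(1168767, 121072), 2) = Rational(1366016300289, 14658429184)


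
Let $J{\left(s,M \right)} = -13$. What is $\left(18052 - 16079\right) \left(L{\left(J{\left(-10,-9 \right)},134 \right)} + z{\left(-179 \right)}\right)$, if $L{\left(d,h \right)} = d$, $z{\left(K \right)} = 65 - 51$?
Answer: $1973$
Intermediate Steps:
$z{\left(K \right)} = 14$ ($z{\left(K \right)} = 65 - 51 = 14$)
$\left(18052 - 16079\right) \left(L{\left(J{\left(-10,-9 \right)},134 \right)} + z{\left(-179 \right)}\right) = \left(18052 - 16079\right) \left(-13 + 14\right) = 1973 \cdot 1 = 1973$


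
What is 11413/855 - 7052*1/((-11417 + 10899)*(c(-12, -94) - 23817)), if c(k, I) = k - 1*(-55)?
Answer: 35136072364/2632316715 ≈ 13.348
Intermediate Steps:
c(k, I) = 55 + k (c(k, I) = k + 55 = 55 + k)
11413/855 - 7052*1/((-11417 + 10899)*(c(-12, -94) - 23817)) = 11413/855 - 7052*1/((-11417 + 10899)*((55 - 12) - 23817)) = 11413*(1/855) - 7052*(-1/(518*(43 - 23817))) = 11413/855 - 7052/((-518*(-23774))) = 11413/855 - 7052/12314932 = 11413/855 - 7052*1/12314932 = 11413/855 - 1763/3078733 = 35136072364/2632316715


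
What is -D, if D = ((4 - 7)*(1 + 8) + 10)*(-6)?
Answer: -102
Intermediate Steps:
D = 102 (D = (-3*9 + 10)*(-6) = (-27 + 10)*(-6) = -17*(-6) = 102)
-D = -1*102 = -102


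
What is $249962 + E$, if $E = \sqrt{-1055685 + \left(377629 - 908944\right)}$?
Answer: $249962 + 230 i \sqrt{30} \approx 2.4996 \cdot 10^{5} + 1259.8 i$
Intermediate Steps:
$E = 230 i \sqrt{30}$ ($E = \sqrt{-1055685 + \left(377629 - 908944\right)} = \sqrt{-1055685 - 531315} = \sqrt{-1587000} = 230 i \sqrt{30} \approx 1259.8 i$)
$249962 + E = 249962 + 230 i \sqrt{30}$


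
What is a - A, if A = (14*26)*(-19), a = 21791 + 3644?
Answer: 32351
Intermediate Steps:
a = 25435
A = -6916 (A = 364*(-19) = -6916)
a - A = 25435 - 1*(-6916) = 25435 + 6916 = 32351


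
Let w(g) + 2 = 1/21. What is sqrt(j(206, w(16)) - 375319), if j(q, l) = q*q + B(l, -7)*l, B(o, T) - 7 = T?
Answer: 3*I*sqrt(36987) ≈ 576.96*I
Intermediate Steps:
B(o, T) = 7 + T
w(g) = -41/21 (w(g) = -2 + 1/21 = -41/21)
j(q, l) = q**2 (j(q, l) = q*q + (7 - 7)*l = q**2 + 0*l = q**2 + 0 = q**2)
sqrt(j(206, w(16)) - 375319) = sqrt(206**2 - 375319) = sqrt(42436 - 375319) = sqrt(-332883) = 3*I*sqrt(36987)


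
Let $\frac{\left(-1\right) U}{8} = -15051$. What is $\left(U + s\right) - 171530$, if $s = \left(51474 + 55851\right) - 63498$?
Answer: $-7295$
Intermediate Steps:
$U = 120408$ ($U = \left(-8\right) \left(-15051\right) = 120408$)
$s = 43827$ ($s = 107325 - 63498 = 43827$)
$\left(U + s\right) - 171530 = \left(120408 + 43827\right) - 171530 = 164235 - 171530 = -7295$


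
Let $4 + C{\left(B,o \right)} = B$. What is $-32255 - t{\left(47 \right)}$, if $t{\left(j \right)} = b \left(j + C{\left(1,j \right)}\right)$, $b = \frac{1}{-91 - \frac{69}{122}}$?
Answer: $- \frac{360315237}{11171} \approx -32255.0$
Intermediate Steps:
$C{\left(B,o \right)} = -4 + B$
$b = - \frac{122}{11171}$ ($b = \frac{1}{-91 - \frac{69}{122}} = \frac{1}{- \frac{11171}{122}} = - \frac{122}{11171} \approx -0.010921$)
$t{\left(j \right)} = \frac{366}{11171} - \frac{122 j}{11171}$ ($t{\left(j \right)} = - \frac{122 \left(j + \left(-4 + 1\right)\right)}{11171} = - \frac{122 \left(j - 3\right)}{11171} = - \frac{122 \left(-3 + j\right)}{11171} = \frac{366}{11171} - \frac{122 j}{11171}$)
$-32255 - t{\left(47 \right)} = -32255 - \left(\frac{366}{11171} - \frac{5734}{11171}\right) = -32255 - - \frac{5368}{11171} = -32255 + \frac{5368}{11171} = - \frac{360315237}{11171}$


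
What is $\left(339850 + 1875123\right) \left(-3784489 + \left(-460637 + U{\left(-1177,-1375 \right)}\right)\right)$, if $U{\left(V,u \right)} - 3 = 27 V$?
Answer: $-9473222453646$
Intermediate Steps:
$U{\left(V,u \right)} = 3 + 27 V$
$\left(339850 + 1875123\right) \left(-3784489 + \left(-460637 + U{\left(-1177,-1375 \right)}\right)\right) = \left(339850 + 1875123\right) \left(-3784489 + \left(-460637 + \left(3 + 27 \left(-1177\right)\right)\right)\right) = 2214973 \left(-3784489 + \left(-460637 + \left(3 - 31779\right)\right)\right) = 2214973 \left(-3784489 - 492413\right) = 2214973 \left(-4276902\right) = -9473222453646$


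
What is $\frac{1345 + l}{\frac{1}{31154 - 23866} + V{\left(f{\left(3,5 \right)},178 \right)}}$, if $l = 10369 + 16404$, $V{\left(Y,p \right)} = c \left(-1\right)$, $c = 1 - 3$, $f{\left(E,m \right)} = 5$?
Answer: $\frac{204923984}{14577} \approx 14058.0$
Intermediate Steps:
$c = -2$
$V{\left(Y,p \right)} = 2$ ($V{\left(Y,p \right)} = \left(-2\right) \left(-1\right) = 2$)
$l = 26773$
$\frac{1345 + l}{\frac{1}{31154 - 23866} + V{\left(f{\left(3,5 \right)},178 \right)}} = \frac{1345 + 26773}{\frac{1}{31154 - 23866} + 2} = \frac{28118}{\frac{1}{7288} + 2} = \frac{28118}{\frac{14577}{7288}} = 28118 \cdot \frac{7288}{14577} = \frac{204923984}{14577}$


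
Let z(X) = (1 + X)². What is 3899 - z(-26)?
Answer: 3274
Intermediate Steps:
3899 - z(-26) = 3899 - (1 - 26)² = 3899 - 1*(-25)² = 3899 - 1*625 = 3899 - 625 = 3274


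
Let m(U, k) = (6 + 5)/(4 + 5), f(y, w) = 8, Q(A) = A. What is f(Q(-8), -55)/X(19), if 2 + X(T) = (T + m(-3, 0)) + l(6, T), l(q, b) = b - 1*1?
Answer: 36/163 ≈ 0.22086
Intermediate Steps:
l(q, b) = -1 + b (l(q, b) = b - 1 = -1 + b)
m(U, k) = 11/9
X(T) = -16/9 + 2*T (X(T) = -2 + ((T + 11/9) + (-1 + T)) = -2 + ((11/9 + T) + (-1 + T)) = -2 + (2/9 + 2*T) = -16/9 + 2*T)
f(Q(-8), -55)/X(19) = 8/(-16/9 + 2*19) = 8/(-16/9 + 38) = 8/(326/9) = 8*(9/326) = 36/163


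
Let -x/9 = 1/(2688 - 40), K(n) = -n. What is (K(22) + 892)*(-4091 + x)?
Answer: -4712344995/1324 ≈ -3.5592e+6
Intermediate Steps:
x = -9/2648 (x = -9/(2688 - 40) = -9/2648 ≈ -0.0033988)
(K(22) + 892)*(-4091 + x) = (-1*22 + 892)*(-4091 - 9/2648) = (-22 + 892)*(-10832977/2648) = 870*(-10832977/2648) = -4712344995/1324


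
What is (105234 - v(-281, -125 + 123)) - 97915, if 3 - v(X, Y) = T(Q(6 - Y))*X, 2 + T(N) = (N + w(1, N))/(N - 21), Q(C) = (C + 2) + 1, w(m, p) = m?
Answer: 41076/5 ≈ 8215.2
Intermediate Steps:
Q(C) = 3 + C (Q(C) = (2 + C) + 1 = 3 + C)
T(N) = -2 + (1 + N)/(-21 + N) (T(N) = -2 + (N + 1)/(N - 21) = -2 + (1 + N)/(-21 + N))
v(X, Y) = 3 - X*(34 + Y)/(-12 - Y) (v(X, Y) = 3 - (43 - (3 + (6 - Y)))/(-21 + (3 + (6 - Y)))*X = 3 - (43 - (9 - Y))/(-21 + (9 - Y))*X = 3 - (43 + (-9 + Y))/(-12 - Y)*X = 3 - (34 + Y)/(-12 - Y)*X = 3 - X*(34 + Y)/(-12 - Y))
(105234 - v(-281, -125 + 123)) - 97915 = (105234 - (36 + 3*(-125 + 123) - 281*(34 + (-125 + 123)))/(12 + (-125 + 123))) - 97915 = (105234 - (36 + 3*(-2) - 281*(34 - 2))/(12 - 2)) - 97915 = (105234 - (36 - 6 - 281*32)/10) - 97915 = (105234 - (36 - 6 - 8992)/10) - 97915 = (105234 - (-8962)/10) - 97915 = (105234 - 1*(-4481/5)) - 97915 = (105234 + 4481/5) - 97915 = 530651/5 - 97915 = 41076/5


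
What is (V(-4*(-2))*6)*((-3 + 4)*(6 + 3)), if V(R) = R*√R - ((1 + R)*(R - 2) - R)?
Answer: -2484 + 864*√2 ≈ -1262.1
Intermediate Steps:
V(R) = R + R^(3/2) - (1 + R)*(-2 + R) (V(R) = R^(3/2) - ((1 + R)*(-2 + R) - R) = R^(3/2) - (-R + (1 + R)*(-2 + R)) = R^(3/2) + (R - (1 + R)*(-2 + R)) = R + R^(3/2) - (1 + R)*(-2 + R))
(V(-4*(-2))*6)*((-3 + 4)*(6 + 3)) = ((2 + (-4*(-2))^(3/2) - (-4*(-2))² + 2*(-4*(-2)))*6)*((-3 + 4)*(6 + 3)) = ((2 + 8^(3/2) - 1*8² + 2*8)*6)*(1*9) = ((2 + 16*√2 - 1*64 + 16)*6)*9 = ((2 + 16*√2 - 64 + 16)*6)*9 = ((-46 + 16*√2)*6)*9 = (-276 + 96*√2)*9 = -2484 + 864*√2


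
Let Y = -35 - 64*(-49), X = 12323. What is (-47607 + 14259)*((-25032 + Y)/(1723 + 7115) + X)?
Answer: -605203633594/1473 ≈ -4.1086e+8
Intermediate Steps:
Y = 3101 (Y = -35 + 3136 = 3101)
(-47607 + 14259)*((-25032 + Y)/(1723 + 7115) + X) = (-47607 + 14259)*((-25032 + 3101)/(1723 + 7115) + 12323) = -33348*(-21931/8838 + 12323) = -33348*108888743/8838 = -605203633594/1473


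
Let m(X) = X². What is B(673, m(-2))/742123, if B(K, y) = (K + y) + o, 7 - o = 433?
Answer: 251/742123 ≈ 0.00033822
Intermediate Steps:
o = -426 (o = 7 - 1*433 = 7 - 433 = -426)
B(K, y) = -426 + K + y (B(K, y) = (K + y) - 426 = -426 + K + y)
B(673, m(-2))/742123 = (-426 + 673 + (-2)²)/742123 = (-426 + 673 + 4)*(1/742123) = 251*(1/742123) = 251/742123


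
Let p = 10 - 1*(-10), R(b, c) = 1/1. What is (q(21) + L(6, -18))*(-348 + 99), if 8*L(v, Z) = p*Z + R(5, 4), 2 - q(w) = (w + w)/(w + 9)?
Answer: 440979/40 ≈ 11024.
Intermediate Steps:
R(b, c) = 1 (R(b, c) = 1*1 = 1)
p = 20 (p = 10 + 10 = 20)
q(w) = 2 - 2*w/(9 + w) (q(w) = 2 - (w + w)/(w + 9) = 2 - 2*w/(9 + w))
L(v, Z) = ⅛ + 5*Z/2 (L(v, Z) = (20*Z + 1)/8 = (1 + 20*Z)/8 = ⅛ + 5*Z/2)
(q(21) + L(6, -18))*(-348 + 99) = (18/(9 + 21) + (⅛ + (5/2)*(-18)))*(-348 + 99) = (18/30 + (⅛ - 45))*(-249) = (18*(1/30) - 359/8)*(-249) = (⅗ - 359/8)*(-249) = -1771/40*(-249) = 440979/40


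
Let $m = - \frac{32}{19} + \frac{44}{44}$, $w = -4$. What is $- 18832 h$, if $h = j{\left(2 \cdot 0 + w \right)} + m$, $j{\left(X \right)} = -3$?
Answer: $\frac{1318240}{19} \approx 69381.0$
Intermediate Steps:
$m = - \frac{13}{19}$ ($m = \left(-32\right) \frac{1}{19} + 44 \cdot \frac{1}{44} = - \frac{32}{19} + 1 = - \frac{13}{19} \approx -0.68421$)
$h = - \frac{70}{19}$ ($h = -3 - \frac{13}{19} = - \frac{70}{19} \approx -3.6842$)
$- 18832 h = \left(-18832\right) \left(- \frac{70}{19}\right) = \frac{1318240}{19}$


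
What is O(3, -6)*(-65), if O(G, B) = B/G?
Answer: 130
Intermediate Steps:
O(3, -6)*(-65) = -6/3*(-65) = -6*⅓*(-65) = -2*(-65) = 130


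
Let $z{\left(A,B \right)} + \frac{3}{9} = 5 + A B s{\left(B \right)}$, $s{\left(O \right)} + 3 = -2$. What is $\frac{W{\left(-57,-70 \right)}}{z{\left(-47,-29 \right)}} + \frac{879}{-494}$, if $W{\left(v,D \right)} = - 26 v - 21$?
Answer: $- \frac{20124051}{10092914} \approx -1.9939$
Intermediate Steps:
$s{\left(O \right)} = -5$ ($s{\left(O \right)} = -3 - 2 = -5$)
$W{\left(v,D \right)} = -21 - 26 v$
$z{\left(A,B \right)} = \frac{14}{3} - 5 A B$ ($z{\left(A,B \right)} = - \frac{1}{3} + \left(5 + A B \left(-5\right)\right) = - \frac{1}{3} - \left(-5 + 5 A B\right) = \frac{14}{3} - 5 A B$)
$\frac{W{\left(-57,-70 \right)}}{z{\left(-47,-29 \right)}} + \frac{879}{-494} = \frac{-21 - -1482}{\frac{14}{3} - \left(-235\right) \left(-29\right)} + \frac{879}{-494} = \frac{-21 + 1482}{\frac{14}{3} - 6815} + 879 \left(- \frac{1}{494}\right) = \frac{1461}{- \frac{20431}{3}} - \frac{879}{494} = 1461 \left(- \frac{3}{20431}\right) - \frac{879}{494} = - \frac{4383}{20431} - \frac{879}{494} = - \frac{20124051}{10092914}$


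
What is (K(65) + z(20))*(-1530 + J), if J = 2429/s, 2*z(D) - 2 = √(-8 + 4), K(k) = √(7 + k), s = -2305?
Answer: -3529079/2305 - 21174474*√2/2305 - 3529079*I/2305 ≈ -14522.0 - 1531.1*I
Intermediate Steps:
z(D) = 1 + I (z(D) = 1 + √(-8 + 4)/2 = 1 + √(-4)/2 = 1 + (2*I)/2 = 1 + I)
J = -2429/2305 (J = 2429/(-2305) = 2429*(-1/2305) = -2429/2305 ≈ -1.0538)
(K(65) + z(20))*(-1530 + J) = (√(7 + 65) + (1 + I))*(-1530 - 2429/2305) = (√72 + (1 + I))*(-3529079/2305) = (6*√2 + (1 + I))*(-3529079/2305) = (1 + I + 6*√2)*(-3529079/2305) = -3529079/2305 - 21174474*√2/2305 - 3529079*I/2305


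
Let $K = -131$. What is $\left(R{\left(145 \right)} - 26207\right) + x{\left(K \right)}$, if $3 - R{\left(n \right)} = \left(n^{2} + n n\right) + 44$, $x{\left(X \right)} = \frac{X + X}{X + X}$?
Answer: $-68297$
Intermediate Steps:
$x{\left(X \right)} = 1$ ($x{\left(X \right)} = \frac{2 X}{2 X} = 2 X \frac{1}{2 X} = 1$)
$R{\left(n \right)} = -41 - 2 n^{2}$ ($R{\left(n \right)} = 3 - \left(\left(n^{2} + n n\right) + 44\right) = 3 - \left(\left(n^{2} + n^{2}\right) + 44\right) = 3 - \left(2 n^{2} + 44\right) = 3 - \left(44 + 2 n^{2}\right) = -41 - 2 n^{2}$)
$\left(R{\left(145 \right)} - 26207\right) + x{\left(K \right)} = \left(\left(-41 - 2 \cdot 145^{2}\right) - 26207\right) + 1 = \left(\left(-41 - 42050\right) - 26207\right) + 1 = \left(-42091 - 26207\right) + 1 = -68298 + 1 = -68297$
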